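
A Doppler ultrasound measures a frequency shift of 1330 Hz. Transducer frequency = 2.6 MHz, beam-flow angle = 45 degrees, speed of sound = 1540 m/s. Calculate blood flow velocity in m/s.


v = fd * c / (2 * f0 * cos(theta))
v = 1330 * 1540 / (2 * 2.6000e+06 * cos(45))
v = 0.557 m/s


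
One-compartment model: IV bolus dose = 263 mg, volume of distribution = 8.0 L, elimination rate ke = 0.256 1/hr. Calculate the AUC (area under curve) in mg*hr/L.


C0 = Dose/Vd = 263/8.0 = 32.875 mg/L
AUC = C0/ke = 32.875/0.256
AUC = 128.4 mg*hr/L


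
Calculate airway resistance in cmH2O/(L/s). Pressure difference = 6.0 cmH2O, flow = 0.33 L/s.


R = dP / flow
R = 6.0 / 0.33
R = 18.18 cmH2O/(L/s)


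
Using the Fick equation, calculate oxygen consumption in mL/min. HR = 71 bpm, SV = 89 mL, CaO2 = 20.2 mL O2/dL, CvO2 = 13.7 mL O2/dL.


CO = HR*SV = 71*89/1000 = 6.319 L/min
a-v O2 diff = 20.2 - 13.7 = 6.5 mL/dL
VO2 = CO * (CaO2-CvO2) * 10 dL/L
VO2 = 6.319 * 6.5 * 10
VO2 = 410.7 mL/min


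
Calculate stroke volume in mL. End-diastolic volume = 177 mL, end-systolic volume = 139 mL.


SV = EDV - ESV
SV = 177 - 139
SV = 38 mL


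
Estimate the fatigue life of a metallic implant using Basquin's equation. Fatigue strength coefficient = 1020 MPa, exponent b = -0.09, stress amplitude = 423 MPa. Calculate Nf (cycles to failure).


sigma_a = sigma_f' * (2Nf)^b
2Nf = (sigma_a/sigma_f')^(1/b)
2Nf = (423/1020)^(1/-0.09)
2Nf = 17673.85
Nf = 8837


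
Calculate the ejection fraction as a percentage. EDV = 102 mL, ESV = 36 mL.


SV = EDV - ESV = 102 - 36 = 66 mL
EF = SV/EDV * 100 = 66/102 * 100
EF = 64.71%


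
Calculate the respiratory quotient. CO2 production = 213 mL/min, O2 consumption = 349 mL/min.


RQ = VCO2 / VO2
RQ = 213 / 349
RQ = 0.6103


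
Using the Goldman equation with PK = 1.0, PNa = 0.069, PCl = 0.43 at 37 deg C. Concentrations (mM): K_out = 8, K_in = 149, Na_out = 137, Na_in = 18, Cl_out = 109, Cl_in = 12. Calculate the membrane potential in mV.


Vm = (RT/F)*ln((PK*Ko + PNa*Nao + PCl*Cli)/(PK*Ki + PNa*Nai + PCl*Clo))
Numer = 22.613, Denom = 197.112
Vm = -57.87 mV


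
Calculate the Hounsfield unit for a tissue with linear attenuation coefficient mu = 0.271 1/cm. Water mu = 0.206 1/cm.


HU = ((mu_tissue - mu_water) / mu_water) * 1000
HU = ((0.271 - 0.206) / 0.206) * 1000
HU = 315.5


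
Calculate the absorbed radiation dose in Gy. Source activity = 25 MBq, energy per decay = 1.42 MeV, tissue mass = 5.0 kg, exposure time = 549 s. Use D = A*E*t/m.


A = 25 MBq = 2.5000e+07 Bq
E = 1.42 MeV = 2.27484e-13 J
D = A*E*t/m = 2.5000e+07*2.27484e-13*549/5.0
D = 6.2444e-04 Gy


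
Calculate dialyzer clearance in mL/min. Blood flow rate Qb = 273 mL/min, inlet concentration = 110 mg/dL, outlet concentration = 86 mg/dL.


K = Qb * (Cb_in - Cb_out) / Cb_in
K = 273 * (110 - 86) / 110
K = 59.56 mL/min


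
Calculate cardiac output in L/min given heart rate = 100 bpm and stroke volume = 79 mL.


CO = HR * SV
CO = 100 * 79 / 1000
CO = 7.9 L/min


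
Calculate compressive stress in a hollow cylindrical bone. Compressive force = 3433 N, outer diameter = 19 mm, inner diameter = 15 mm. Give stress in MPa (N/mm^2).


A = pi*(r_o^2 - r_i^2)
r_o = 9.5 mm, r_i = 7.5 mm
A = 106.814 mm^2
sigma = F/A = 3433 / 106.814
sigma = 32.14 MPa


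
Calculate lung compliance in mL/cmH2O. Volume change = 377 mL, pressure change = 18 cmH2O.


C = dV / dP
C = 377 / 18
C = 20.94 mL/cmH2O


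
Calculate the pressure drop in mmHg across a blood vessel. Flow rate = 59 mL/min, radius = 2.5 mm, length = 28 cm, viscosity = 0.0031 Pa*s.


dP = 8*mu*L*Q / (pi*r^4)
Q = 59 mL/min = 9.83333e-07 m^3/s
dP = 55.6417 Pa = 55.6417 / 133.322 mmHg = 0.4173 mmHg


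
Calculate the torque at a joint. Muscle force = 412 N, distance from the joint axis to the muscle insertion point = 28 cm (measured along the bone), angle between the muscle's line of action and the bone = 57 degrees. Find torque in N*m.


Torque = F * d * sin(theta)   (moment arm = d*sin(theta))
d = 28 cm = 0.28 m
Torque = 412 * 0.28 * sin(57)
Torque = 96.75 N*m


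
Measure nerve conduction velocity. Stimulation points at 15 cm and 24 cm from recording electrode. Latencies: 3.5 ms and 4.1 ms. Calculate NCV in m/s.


Distance = (24 - 15) / 100 = 0.09 m
dt = (4.1 - 3.5) / 1000 = 6.0000e-04 s
NCV = dist / dt = 150 m/s


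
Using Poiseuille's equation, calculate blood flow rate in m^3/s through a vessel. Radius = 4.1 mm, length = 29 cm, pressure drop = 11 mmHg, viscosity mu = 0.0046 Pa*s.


Q = pi*r^4*dP / (8*mu*L)
r = 0.0041 m, L = 0.29 m
dP = 11 mmHg = 1466.542 Pa
Q = 1.2199e-04 m^3/s


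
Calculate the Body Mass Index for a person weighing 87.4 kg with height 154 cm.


BMI = weight / height^2
height = 154 cm = 1.54 m
BMI = 87.4 / 1.54^2
BMI = 36.85 kg/m^2


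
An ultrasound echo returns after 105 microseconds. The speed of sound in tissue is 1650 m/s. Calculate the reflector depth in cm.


depth = c * t / 2
t = 105 us = 1.0500e-04 s
depth = 1650 * 1.0500e-04 / 2
depth = 0.086625 m = 8.6625 cm


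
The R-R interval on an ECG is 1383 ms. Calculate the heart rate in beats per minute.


HR = 60 / RR_interval(s)
RR = 1383 ms = 1.383 s
HR = 60 / 1.383 = 43.38 bpm


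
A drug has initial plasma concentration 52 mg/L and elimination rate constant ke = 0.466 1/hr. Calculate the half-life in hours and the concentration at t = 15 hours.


t_half = ln(2) / ke = 0.693147 / 0.466 = 1.487 hr
C(t) = C0 * exp(-ke*t) = 52 * exp(-0.466*15)
C(15) = 0.04789 mg/L


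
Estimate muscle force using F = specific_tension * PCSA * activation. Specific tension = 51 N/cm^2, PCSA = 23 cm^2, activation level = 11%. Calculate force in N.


F = sigma * PCSA * activation
F = 51 * 23 * 0.11
F = 129 N


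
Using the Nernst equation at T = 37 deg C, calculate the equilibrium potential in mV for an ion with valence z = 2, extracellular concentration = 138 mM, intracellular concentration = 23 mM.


E = (RT/(zF)) * ln(C_out/C_in)
T = 37 + 273.15 = 310.15 K
E = (8.314 * 310.15 / (2 * 96485)) * ln(138/23)
E = 23.94 mV


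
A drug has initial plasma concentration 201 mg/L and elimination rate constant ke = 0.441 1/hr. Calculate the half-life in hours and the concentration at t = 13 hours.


t_half = ln(2) / ke = 0.693147 / 0.441 = 1.572 hr
C(t) = C0 * exp(-ke*t) = 201 * exp(-0.441*13)
C(13) = 0.6507 mg/L


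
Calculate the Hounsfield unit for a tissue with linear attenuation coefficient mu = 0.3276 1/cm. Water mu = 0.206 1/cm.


HU = ((mu_tissue - mu_water) / mu_water) * 1000
HU = ((0.3276 - 0.206) / 0.206) * 1000
HU = 590.3


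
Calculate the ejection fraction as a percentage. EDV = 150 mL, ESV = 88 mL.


SV = EDV - ESV = 150 - 88 = 62 mL
EF = SV/EDV * 100 = 62/150 * 100
EF = 41.33%


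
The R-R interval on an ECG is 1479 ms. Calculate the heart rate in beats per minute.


HR = 60 / RR_interval(s)
RR = 1479 ms = 1.479 s
HR = 60 / 1.479 = 40.57 bpm


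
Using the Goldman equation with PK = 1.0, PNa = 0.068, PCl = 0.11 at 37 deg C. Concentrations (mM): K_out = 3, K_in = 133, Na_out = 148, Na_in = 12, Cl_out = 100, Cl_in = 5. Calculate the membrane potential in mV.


Vm = (RT/F)*ln((PK*Ko + PNa*Nao + PCl*Cli)/(PK*Ki + PNa*Nai + PCl*Clo))
Numer = 13.614, Denom = 144.816
Vm = -63.19 mV


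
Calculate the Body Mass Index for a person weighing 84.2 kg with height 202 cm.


BMI = weight / height^2
height = 202 cm = 2.02 m
BMI = 84.2 / 2.02^2
BMI = 20.64 kg/m^2


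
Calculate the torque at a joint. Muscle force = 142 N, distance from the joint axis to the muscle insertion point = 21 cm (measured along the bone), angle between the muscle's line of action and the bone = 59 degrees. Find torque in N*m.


Torque = F * d * sin(theta)   (moment arm = d*sin(theta))
d = 21 cm = 0.21 m
Torque = 142 * 0.21 * sin(59)
Torque = 25.56 N*m


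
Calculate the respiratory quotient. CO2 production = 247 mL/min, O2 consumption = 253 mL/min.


RQ = VCO2 / VO2
RQ = 247 / 253
RQ = 0.9763


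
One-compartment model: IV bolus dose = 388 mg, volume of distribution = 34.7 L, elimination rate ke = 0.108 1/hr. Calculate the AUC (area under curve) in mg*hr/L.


C0 = Dose/Vd = 388/34.7 = 11.1816 mg/L
AUC = C0/ke = 11.1816/0.108
AUC = 103.5 mg*hr/L


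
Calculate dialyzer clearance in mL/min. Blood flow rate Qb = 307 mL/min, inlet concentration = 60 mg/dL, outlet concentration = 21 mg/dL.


K = Qb * (Cb_in - Cb_out) / Cb_in
K = 307 * (60 - 21) / 60
K = 199.6 mL/min


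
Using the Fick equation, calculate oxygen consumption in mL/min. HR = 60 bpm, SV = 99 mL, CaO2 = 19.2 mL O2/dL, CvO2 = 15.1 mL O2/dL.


CO = HR*SV = 60*99/1000 = 5.94 L/min
a-v O2 diff = 19.2 - 15.1 = 4.1 mL/dL
VO2 = CO * (CaO2-CvO2) * 10 dL/L
VO2 = 5.94 * 4.1 * 10
VO2 = 243.5 mL/min


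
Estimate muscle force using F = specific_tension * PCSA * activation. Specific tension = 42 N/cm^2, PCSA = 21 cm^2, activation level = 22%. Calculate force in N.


F = sigma * PCSA * activation
F = 42 * 21 * 0.22
F = 194 N


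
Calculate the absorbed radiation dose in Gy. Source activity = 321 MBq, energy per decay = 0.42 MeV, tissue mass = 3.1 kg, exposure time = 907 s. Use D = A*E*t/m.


A = 321 MBq = 3.2100e+08 Bq
E = 0.42 MeV = 6.7284e-14 J
D = A*E*t/m = 3.2100e+08*6.7284e-14*907/3.1
D = 0.006319 Gy


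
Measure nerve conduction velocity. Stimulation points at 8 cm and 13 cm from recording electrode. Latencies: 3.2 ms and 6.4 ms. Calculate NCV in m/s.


Distance = (13 - 8) / 100 = 0.05 m
dt = (6.4 - 3.2) / 1000 = 0.0032 s
NCV = dist / dt = 15.62 m/s


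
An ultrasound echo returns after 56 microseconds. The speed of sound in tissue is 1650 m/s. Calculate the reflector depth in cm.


depth = c * t / 2
t = 56 us = 5.6000e-05 s
depth = 1650 * 5.6000e-05 / 2
depth = 0.0462 m = 4.62 cm


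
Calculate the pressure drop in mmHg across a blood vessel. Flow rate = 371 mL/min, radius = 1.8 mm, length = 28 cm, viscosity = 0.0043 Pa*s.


dP = 8*mu*L*Q / (pi*r^4)
Q = 371 mL/min = 6.18333e-06 m^3/s
dP = 1805.92 Pa = 1805.92 / 133.322 mmHg = 13.55 mmHg


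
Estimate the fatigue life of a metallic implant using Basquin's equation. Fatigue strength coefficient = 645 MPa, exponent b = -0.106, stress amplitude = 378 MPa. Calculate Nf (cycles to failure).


sigma_a = sigma_f' * (2Nf)^b
2Nf = (sigma_a/sigma_f')^(1/b)
2Nf = (378/645)^(1/-0.106)
2Nf = 154.63933
Nf = 77.32


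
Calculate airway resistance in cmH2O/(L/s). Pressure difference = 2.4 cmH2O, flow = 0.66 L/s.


R = dP / flow
R = 2.4 / 0.66
R = 3.636 cmH2O/(L/s)


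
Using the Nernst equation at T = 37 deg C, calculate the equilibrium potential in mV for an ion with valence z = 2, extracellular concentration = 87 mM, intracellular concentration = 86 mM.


E = (RT/(zF)) * ln(C_out/C_in)
T = 37 + 273.15 = 310.15 K
E = (8.314 * 310.15 / (2 * 96485)) * ln(87/86)
E = 0.1545 mV


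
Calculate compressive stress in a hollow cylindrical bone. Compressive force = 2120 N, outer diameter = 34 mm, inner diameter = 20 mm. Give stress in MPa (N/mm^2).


A = pi*(r_o^2 - r_i^2)
r_o = 17 mm, r_i = 10 mm
A = 593.761 mm^2
sigma = F/A = 2120 / 593.761
sigma = 3.57 MPa


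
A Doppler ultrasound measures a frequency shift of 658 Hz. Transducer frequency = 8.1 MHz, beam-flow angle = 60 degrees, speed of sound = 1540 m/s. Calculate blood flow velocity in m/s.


v = fd * c / (2 * f0 * cos(theta))
v = 658 * 1540 / (2 * 8.1000e+06 * cos(60))
v = 0.1251 m/s


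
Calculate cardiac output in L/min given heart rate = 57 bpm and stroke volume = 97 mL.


CO = HR * SV
CO = 57 * 97 / 1000
CO = 5.529 L/min


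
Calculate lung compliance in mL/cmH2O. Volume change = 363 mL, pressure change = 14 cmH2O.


C = dV / dP
C = 363 / 14
C = 25.93 mL/cmH2O


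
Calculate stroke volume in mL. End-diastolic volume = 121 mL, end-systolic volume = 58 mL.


SV = EDV - ESV
SV = 121 - 58
SV = 63 mL


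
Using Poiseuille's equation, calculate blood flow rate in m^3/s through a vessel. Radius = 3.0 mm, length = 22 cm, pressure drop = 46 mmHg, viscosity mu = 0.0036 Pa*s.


Q = pi*r^4*dP / (8*mu*L)
r = 0.003 m, L = 0.22 m
dP = 46 mmHg = 6132.812 Pa
Q = 2.4631e-04 m^3/s


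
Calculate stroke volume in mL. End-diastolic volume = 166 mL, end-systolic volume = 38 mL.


SV = EDV - ESV
SV = 166 - 38
SV = 128 mL


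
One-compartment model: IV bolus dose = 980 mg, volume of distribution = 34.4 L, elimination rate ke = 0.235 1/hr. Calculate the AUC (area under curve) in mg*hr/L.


C0 = Dose/Vd = 980/34.4 = 28.4884 mg/L
AUC = C0/ke = 28.4884/0.235
AUC = 121.2 mg*hr/L


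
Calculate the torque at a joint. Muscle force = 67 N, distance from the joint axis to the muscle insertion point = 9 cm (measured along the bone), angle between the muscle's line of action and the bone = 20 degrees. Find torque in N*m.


Torque = F * d * sin(theta)   (moment arm = d*sin(theta))
d = 9 cm = 0.09 m
Torque = 67 * 0.09 * sin(20)
Torque = 2.062 N*m


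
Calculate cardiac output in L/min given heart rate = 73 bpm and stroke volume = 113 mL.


CO = HR * SV
CO = 73 * 113 / 1000
CO = 8.249 L/min


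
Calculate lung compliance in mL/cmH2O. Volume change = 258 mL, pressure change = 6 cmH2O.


C = dV / dP
C = 258 / 6
C = 43 mL/cmH2O


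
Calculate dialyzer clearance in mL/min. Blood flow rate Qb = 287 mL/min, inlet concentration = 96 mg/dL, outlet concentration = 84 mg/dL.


K = Qb * (Cb_in - Cb_out) / Cb_in
K = 287 * (96 - 84) / 96
K = 35.88 mL/min


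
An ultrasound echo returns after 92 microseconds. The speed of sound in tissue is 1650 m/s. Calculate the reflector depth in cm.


depth = c * t / 2
t = 92 us = 9.2000e-05 s
depth = 1650 * 9.2000e-05 / 2
depth = 0.0759 m = 7.59 cm


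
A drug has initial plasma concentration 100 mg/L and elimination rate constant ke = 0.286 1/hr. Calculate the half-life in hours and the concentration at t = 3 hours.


t_half = ln(2) / ke = 0.693147 / 0.286 = 2.424 hr
C(t) = C0 * exp(-ke*t) = 100 * exp(-0.286*3)
C(3) = 42.4 mg/L


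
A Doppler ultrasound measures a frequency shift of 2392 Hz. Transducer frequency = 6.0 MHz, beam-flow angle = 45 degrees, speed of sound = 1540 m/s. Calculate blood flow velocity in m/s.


v = fd * c / (2 * f0 * cos(theta))
v = 2392 * 1540 / (2 * 6.0000e+06 * cos(45))
v = 0.4341 m/s


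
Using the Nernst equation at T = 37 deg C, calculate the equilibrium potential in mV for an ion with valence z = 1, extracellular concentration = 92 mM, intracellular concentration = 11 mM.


E = (RT/(zF)) * ln(C_out/C_in)
T = 37 + 273.15 = 310.15 K
E = (8.314 * 310.15 / (1 * 96485)) * ln(92/11)
E = 56.76 mV


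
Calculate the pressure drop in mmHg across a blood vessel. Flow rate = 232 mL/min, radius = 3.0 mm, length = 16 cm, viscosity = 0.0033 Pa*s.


dP = 8*mu*L*Q / (pi*r^4)
Q = 232 mL/min = 3.86667e-06 m^3/s
dP = 64.1839 Pa = 64.1839 / 133.322 mmHg = 0.4814 mmHg


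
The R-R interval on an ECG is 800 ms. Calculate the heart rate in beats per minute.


HR = 60 / RR_interval(s)
RR = 800 ms = 0.8 s
HR = 60 / 0.8 = 75 bpm


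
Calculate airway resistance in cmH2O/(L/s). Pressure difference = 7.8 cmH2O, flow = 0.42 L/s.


R = dP / flow
R = 7.8 / 0.42
R = 18.57 cmH2O/(L/s)


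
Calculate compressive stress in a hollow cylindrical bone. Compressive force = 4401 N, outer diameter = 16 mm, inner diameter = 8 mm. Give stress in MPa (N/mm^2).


A = pi*(r_o^2 - r_i^2)
r_o = 8 mm, r_i = 4 mm
A = 150.796 mm^2
sigma = F/A = 4401 / 150.796
sigma = 29.19 MPa


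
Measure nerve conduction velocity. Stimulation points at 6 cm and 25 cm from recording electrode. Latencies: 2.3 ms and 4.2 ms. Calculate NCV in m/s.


Distance = (25 - 6) / 100 = 0.19 m
dt = (4.2 - 2.3) / 1000 = 0.0019 s
NCV = dist / dt = 100 m/s


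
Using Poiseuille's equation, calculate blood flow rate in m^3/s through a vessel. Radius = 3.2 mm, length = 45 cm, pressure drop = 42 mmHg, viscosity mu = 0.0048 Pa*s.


Q = pi*r^4*dP / (8*mu*L)
r = 0.0032 m, L = 0.45 m
dP = 42 mmHg = 5599.524 Pa
Q = 1.0675e-04 m^3/s


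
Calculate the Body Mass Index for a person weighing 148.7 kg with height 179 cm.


BMI = weight / height^2
height = 179 cm = 1.79 m
BMI = 148.7 / 1.79^2
BMI = 46.41 kg/m^2


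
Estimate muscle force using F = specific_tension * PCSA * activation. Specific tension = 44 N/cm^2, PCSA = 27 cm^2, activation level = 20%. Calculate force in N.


F = sigma * PCSA * activation
F = 44 * 27 * 0.2
F = 237.6 N


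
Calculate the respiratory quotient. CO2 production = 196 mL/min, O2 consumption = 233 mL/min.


RQ = VCO2 / VO2
RQ = 196 / 233
RQ = 0.8412


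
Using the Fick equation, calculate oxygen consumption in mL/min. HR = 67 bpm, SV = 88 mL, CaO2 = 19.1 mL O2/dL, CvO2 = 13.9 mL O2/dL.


CO = HR*SV = 67*88/1000 = 5.896 L/min
a-v O2 diff = 19.1 - 13.9 = 5.2 mL/dL
VO2 = CO * (CaO2-CvO2) * 10 dL/L
VO2 = 5.896 * 5.2 * 10
VO2 = 306.6 mL/min


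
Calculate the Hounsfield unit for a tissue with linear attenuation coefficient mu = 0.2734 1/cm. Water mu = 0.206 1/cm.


HU = ((mu_tissue - mu_water) / mu_water) * 1000
HU = ((0.2734 - 0.206) / 0.206) * 1000
HU = 327.2


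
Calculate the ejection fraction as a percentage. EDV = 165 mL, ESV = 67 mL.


SV = EDV - ESV = 165 - 67 = 98 mL
EF = SV/EDV * 100 = 98/165 * 100
EF = 59.39%


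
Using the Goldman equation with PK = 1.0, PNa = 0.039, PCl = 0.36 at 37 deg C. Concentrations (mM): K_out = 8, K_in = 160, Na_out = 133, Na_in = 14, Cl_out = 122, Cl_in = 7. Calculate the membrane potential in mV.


Vm = (RT/F)*ln((PK*Ko + PNa*Nao + PCl*Cli)/(PK*Ki + PNa*Nai + PCl*Clo))
Numer = 15.707, Denom = 204.466
Vm = -68.58 mV


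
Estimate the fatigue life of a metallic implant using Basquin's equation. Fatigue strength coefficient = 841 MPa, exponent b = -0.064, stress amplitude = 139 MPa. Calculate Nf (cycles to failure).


sigma_a = sigma_f' * (2Nf)^b
2Nf = (sigma_a/sigma_f')^(1/b)
2Nf = (139/841)^(1/-0.064)
2Nf = 1.6418413e+12
Nf = 8.2092e+11


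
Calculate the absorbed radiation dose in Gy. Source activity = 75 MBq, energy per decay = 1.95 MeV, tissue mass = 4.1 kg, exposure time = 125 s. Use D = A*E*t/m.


A = 75 MBq = 7.5000e+07 Bq
E = 1.95 MeV = 3.1239e-13 J
D = A*E*t/m = 7.5000e+07*3.1239e-13*125/4.1
D = 7.1431e-04 Gy


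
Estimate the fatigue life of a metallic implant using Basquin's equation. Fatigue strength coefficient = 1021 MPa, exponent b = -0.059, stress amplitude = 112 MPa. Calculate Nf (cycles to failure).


sigma_a = sigma_f' * (2Nf)^b
2Nf = (sigma_a/sigma_f')^(1/b)
2Nf = (112/1021)^(1/-0.059)
2Nf = 1.853222e+16
Nf = 9.2661e+15


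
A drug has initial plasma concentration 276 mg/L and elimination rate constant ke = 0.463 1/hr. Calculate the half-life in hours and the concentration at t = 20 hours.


t_half = ln(2) / ke = 0.693147 / 0.463 = 1.497 hr
C(t) = C0 * exp(-ke*t) = 276 * exp(-0.463*20)
C(20) = 0.02626 mg/L


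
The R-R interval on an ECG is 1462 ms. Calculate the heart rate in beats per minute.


HR = 60 / RR_interval(s)
RR = 1462 ms = 1.462 s
HR = 60 / 1.462 = 41.04 bpm


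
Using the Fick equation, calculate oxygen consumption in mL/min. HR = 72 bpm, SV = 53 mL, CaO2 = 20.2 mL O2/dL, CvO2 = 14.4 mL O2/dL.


CO = HR*SV = 72*53/1000 = 3.816 L/min
a-v O2 diff = 20.2 - 14.4 = 5.8 mL/dL
VO2 = CO * (CaO2-CvO2) * 10 dL/L
VO2 = 3.816 * 5.8 * 10
VO2 = 221.3 mL/min


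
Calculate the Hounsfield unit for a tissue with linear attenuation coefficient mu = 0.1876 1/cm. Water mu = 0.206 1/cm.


HU = ((mu_tissue - mu_water) / mu_water) * 1000
HU = ((0.1876 - 0.206) / 0.206) * 1000
HU = -89.32


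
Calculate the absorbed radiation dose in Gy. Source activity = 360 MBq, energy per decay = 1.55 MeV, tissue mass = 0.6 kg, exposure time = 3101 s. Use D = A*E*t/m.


A = 360 MBq = 3.6000e+08 Bq
E = 1.55 MeV = 2.4831e-13 J
D = A*E*t/m = 3.6000e+08*2.4831e-13*3101/0.6
D = 0.462 Gy


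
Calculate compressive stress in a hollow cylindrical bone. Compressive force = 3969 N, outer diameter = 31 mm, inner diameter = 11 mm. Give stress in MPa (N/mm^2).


A = pi*(r_o^2 - r_i^2)
r_o = 15.5 mm, r_i = 5.5 mm
A = 659.734 mm^2
sigma = F/A = 3969 / 659.734
sigma = 6.016 MPa


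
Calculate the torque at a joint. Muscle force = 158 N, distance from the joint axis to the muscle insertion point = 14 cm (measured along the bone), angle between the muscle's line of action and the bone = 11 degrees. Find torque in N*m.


Torque = F * d * sin(theta)   (moment arm = d*sin(theta))
d = 14 cm = 0.14 m
Torque = 158 * 0.14 * sin(11)
Torque = 4.221 N*m


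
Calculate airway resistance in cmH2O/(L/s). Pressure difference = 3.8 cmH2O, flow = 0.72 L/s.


R = dP / flow
R = 3.8 / 0.72
R = 5.278 cmH2O/(L/s)


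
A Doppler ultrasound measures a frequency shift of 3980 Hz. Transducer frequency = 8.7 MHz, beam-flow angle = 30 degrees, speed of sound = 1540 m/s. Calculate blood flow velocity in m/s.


v = fd * c / (2 * f0 * cos(theta))
v = 3980 * 1540 / (2 * 8.7000e+06 * cos(30))
v = 0.4067 m/s


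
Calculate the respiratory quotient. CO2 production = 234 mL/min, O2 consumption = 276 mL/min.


RQ = VCO2 / VO2
RQ = 234 / 276
RQ = 0.8478


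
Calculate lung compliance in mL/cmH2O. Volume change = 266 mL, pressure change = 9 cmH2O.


C = dV / dP
C = 266 / 9
C = 29.56 mL/cmH2O


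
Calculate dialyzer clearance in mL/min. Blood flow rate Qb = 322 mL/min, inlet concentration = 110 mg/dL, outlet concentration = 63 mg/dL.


K = Qb * (Cb_in - Cb_out) / Cb_in
K = 322 * (110 - 63) / 110
K = 137.6 mL/min


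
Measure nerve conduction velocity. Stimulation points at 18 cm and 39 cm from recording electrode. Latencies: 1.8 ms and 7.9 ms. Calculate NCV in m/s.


Distance = (39 - 18) / 100 = 0.21 m
dt = (7.9 - 1.8) / 1000 = 0.0061 s
NCV = dist / dt = 34.43 m/s


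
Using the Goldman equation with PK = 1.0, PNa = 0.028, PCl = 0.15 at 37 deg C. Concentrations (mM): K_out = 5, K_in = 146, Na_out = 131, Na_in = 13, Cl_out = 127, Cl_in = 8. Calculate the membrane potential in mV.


Vm = (RT/F)*ln((PK*Ko + PNa*Nao + PCl*Cli)/(PK*Ki + PNa*Nai + PCl*Clo))
Numer = 9.868, Denom = 165.414
Vm = -75.34 mV


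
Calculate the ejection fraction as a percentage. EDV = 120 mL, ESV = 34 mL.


SV = EDV - ESV = 120 - 34 = 86 mL
EF = SV/EDV * 100 = 86/120 * 100
EF = 71.67%


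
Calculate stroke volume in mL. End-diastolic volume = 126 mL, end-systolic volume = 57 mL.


SV = EDV - ESV
SV = 126 - 57
SV = 69 mL


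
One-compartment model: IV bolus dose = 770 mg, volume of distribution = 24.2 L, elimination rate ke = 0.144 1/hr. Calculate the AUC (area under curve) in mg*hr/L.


C0 = Dose/Vd = 770/24.2 = 31.8182 mg/L
AUC = C0/ke = 31.8182/0.144
AUC = 221 mg*hr/L


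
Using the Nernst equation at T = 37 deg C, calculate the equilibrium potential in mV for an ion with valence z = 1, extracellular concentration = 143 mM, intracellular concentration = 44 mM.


E = (RT/(zF)) * ln(C_out/C_in)
T = 37 + 273.15 = 310.15 K
E = (8.314 * 310.15 / (1 * 96485)) * ln(143/44)
E = 31.5 mV


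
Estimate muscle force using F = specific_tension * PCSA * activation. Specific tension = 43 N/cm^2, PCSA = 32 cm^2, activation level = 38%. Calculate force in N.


F = sigma * PCSA * activation
F = 43 * 32 * 0.38
F = 522.9 N


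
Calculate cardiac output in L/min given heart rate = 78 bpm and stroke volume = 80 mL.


CO = HR * SV
CO = 78 * 80 / 1000
CO = 6.24 L/min


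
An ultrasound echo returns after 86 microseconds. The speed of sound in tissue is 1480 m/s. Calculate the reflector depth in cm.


depth = c * t / 2
t = 86 us = 8.6000e-05 s
depth = 1480 * 8.6000e-05 / 2
depth = 0.06364 m = 6.364 cm


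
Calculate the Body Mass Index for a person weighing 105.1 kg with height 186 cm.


BMI = weight / height^2
height = 186 cm = 1.86 m
BMI = 105.1 / 1.86^2
BMI = 30.38 kg/m^2


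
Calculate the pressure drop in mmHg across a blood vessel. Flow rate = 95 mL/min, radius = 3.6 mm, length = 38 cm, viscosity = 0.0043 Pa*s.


dP = 8*mu*L*Q / (pi*r^4)
Q = 95 mL/min = 1.58333e-06 m^3/s
dP = 39.2242 Pa = 39.2242 / 133.322 mmHg = 0.2942 mmHg


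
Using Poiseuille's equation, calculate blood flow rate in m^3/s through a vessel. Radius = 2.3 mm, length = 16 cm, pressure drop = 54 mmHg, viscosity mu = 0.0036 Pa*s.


Q = pi*r^4*dP / (8*mu*L)
r = 0.0023 m, L = 0.16 m
dP = 54 mmHg = 7199.388 Pa
Q = 1.3735e-04 m^3/s


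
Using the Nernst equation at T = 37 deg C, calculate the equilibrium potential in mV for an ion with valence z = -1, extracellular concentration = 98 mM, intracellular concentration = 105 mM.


E = (RT/(zF)) * ln(C_out/C_in)
T = 37 + 273.15 = 310.15 K
E = (8.314 * 310.15 / (-1 * 96485)) * ln(98/105)
E = 1.844 mV


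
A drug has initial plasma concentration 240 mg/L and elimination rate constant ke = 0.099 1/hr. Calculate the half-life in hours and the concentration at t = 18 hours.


t_half = ln(2) / ke = 0.693147 / 0.099 = 7.001 hr
C(t) = C0 * exp(-ke*t) = 240 * exp(-0.099*18)
C(18) = 40.39 mg/L


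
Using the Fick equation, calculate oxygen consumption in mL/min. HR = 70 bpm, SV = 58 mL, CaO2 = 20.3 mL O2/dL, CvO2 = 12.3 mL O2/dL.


CO = HR*SV = 70*58/1000 = 4.06 L/min
a-v O2 diff = 20.3 - 12.3 = 8 mL/dL
VO2 = CO * (CaO2-CvO2) * 10 dL/L
VO2 = 4.06 * 8 * 10
VO2 = 324.8 mL/min


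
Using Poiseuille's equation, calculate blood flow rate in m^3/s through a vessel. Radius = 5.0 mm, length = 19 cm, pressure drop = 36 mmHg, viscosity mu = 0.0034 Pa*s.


Q = pi*r^4*dP / (8*mu*L)
r = 0.005 m, L = 0.19 m
dP = 36 mmHg = 4799.592 Pa
Q = 0.001824 m^3/s


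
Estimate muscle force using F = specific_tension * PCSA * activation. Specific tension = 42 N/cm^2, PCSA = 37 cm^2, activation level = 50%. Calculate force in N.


F = sigma * PCSA * activation
F = 42 * 37 * 0.5
F = 777 N


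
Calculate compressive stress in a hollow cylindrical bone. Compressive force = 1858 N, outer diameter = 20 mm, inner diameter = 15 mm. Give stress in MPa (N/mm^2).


A = pi*(r_o^2 - r_i^2)
r_o = 10 mm, r_i = 7.5 mm
A = 137.445 mm^2
sigma = F/A = 1858 / 137.445
sigma = 13.52 MPa


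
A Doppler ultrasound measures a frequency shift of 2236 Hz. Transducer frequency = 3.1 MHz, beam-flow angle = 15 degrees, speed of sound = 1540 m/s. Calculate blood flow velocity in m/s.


v = fd * c / (2 * f0 * cos(theta))
v = 2236 * 1540 / (2 * 3.1000e+06 * cos(15))
v = 0.575 m/s


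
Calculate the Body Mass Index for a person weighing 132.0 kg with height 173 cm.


BMI = weight / height^2
height = 173 cm = 1.73 m
BMI = 132.0 / 1.73^2
BMI = 44.1 kg/m^2


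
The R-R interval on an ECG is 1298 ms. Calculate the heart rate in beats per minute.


HR = 60 / RR_interval(s)
RR = 1298 ms = 1.298 s
HR = 60 / 1.298 = 46.22 bpm


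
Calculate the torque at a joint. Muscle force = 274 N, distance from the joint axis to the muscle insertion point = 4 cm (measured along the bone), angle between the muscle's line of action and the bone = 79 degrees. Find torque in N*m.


Torque = F * d * sin(theta)   (moment arm = d*sin(theta))
d = 4 cm = 0.04 m
Torque = 274 * 0.04 * sin(79)
Torque = 10.76 N*m


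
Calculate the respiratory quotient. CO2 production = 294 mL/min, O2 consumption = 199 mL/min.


RQ = VCO2 / VO2
RQ = 294 / 199
RQ = 1.477


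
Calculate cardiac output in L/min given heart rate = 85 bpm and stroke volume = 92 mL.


CO = HR * SV
CO = 85 * 92 / 1000
CO = 7.82 L/min


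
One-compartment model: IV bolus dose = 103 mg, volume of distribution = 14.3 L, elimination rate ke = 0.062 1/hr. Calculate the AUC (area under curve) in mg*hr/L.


C0 = Dose/Vd = 103/14.3 = 7.2028 mg/L
AUC = C0/ke = 7.2028/0.062
AUC = 116.2 mg*hr/L


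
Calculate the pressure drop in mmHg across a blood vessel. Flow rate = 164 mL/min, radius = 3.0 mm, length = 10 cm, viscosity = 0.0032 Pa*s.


dP = 8*mu*L*Q / (pi*r^4)
Q = 164 mL/min = 2.73333e-06 m^3/s
dP = 27.4977 Pa = 27.4977 / 133.322 mmHg = 0.2063 mmHg


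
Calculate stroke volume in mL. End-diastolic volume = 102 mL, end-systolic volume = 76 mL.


SV = EDV - ESV
SV = 102 - 76
SV = 26 mL


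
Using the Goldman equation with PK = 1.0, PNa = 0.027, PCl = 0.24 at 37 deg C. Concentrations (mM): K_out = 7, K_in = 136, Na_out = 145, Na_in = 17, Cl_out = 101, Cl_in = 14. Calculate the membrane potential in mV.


Vm = (RT/F)*ln((PK*Ko + PNa*Nao + PCl*Cli)/(PK*Ki + PNa*Nai + PCl*Clo))
Numer = 14.275, Denom = 160.699
Vm = -64.7 mV


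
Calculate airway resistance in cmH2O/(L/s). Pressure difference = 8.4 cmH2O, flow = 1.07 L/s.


R = dP / flow
R = 8.4 / 1.07
R = 7.85 cmH2O/(L/s)


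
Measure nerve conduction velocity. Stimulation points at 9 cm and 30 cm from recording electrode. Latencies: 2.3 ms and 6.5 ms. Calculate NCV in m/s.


Distance = (30 - 9) / 100 = 0.21 m
dt = (6.5 - 2.3) / 1000 = 0.0042 s
NCV = dist / dt = 50 m/s


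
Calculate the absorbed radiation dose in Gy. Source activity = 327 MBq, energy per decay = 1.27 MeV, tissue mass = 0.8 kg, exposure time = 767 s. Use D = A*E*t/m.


A = 327 MBq = 3.2700e+08 Bq
E = 1.27 MeV = 2.03454e-13 J
D = A*E*t/m = 3.2700e+08*2.03454e-13*767/0.8
D = 0.06379 Gy


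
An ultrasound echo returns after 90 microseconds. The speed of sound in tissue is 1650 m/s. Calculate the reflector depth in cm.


depth = c * t / 2
t = 90 us = 9.0000e-05 s
depth = 1650 * 9.0000e-05 / 2
depth = 0.07425 m = 7.425 cm


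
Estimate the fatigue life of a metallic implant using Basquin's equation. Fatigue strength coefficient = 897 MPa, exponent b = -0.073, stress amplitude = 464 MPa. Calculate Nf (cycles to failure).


sigma_a = sigma_f' * (2Nf)^b
2Nf = (sigma_a/sigma_f')^(1/b)
2Nf = (464/897)^(1/-0.073)
2Nf = 8347.722
Nf = 4174


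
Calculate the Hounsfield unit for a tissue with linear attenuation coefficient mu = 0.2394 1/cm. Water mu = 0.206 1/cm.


HU = ((mu_tissue - mu_water) / mu_water) * 1000
HU = ((0.2394 - 0.206) / 0.206) * 1000
HU = 162.1


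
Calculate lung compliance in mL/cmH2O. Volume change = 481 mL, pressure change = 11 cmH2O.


C = dV / dP
C = 481 / 11
C = 43.73 mL/cmH2O


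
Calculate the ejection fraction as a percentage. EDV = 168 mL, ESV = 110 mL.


SV = EDV - ESV = 168 - 110 = 58 mL
EF = SV/EDV * 100 = 58/168 * 100
EF = 34.52%


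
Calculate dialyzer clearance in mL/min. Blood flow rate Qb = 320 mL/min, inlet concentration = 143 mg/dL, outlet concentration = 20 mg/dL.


K = Qb * (Cb_in - Cb_out) / Cb_in
K = 320 * (143 - 20) / 143
K = 275.2 mL/min


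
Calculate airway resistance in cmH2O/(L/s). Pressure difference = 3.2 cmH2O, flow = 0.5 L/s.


R = dP / flow
R = 3.2 / 0.5
R = 6.4 cmH2O/(L/s)


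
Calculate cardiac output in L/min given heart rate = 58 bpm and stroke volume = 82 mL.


CO = HR * SV
CO = 58 * 82 / 1000
CO = 4.756 L/min


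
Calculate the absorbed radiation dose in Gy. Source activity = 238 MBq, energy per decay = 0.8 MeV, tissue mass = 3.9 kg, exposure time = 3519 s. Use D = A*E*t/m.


A = 238 MBq = 2.3800e+08 Bq
E = 0.8 MeV = 1.2816e-13 J
D = A*E*t/m = 2.3800e+08*1.2816e-13*3519/3.9
D = 0.02752 Gy


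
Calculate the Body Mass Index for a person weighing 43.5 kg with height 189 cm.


BMI = weight / height^2
height = 189 cm = 1.89 m
BMI = 43.5 / 1.89^2
BMI = 12.18 kg/m^2


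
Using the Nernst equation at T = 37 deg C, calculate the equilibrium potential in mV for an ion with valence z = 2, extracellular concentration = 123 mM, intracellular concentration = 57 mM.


E = (RT/(zF)) * ln(C_out/C_in)
T = 37 + 273.15 = 310.15 K
E = (8.314 * 310.15 / (2 * 96485)) * ln(123/57)
E = 10.28 mV


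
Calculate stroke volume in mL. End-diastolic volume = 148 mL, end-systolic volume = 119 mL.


SV = EDV - ESV
SV = 148 - 119
SV = 29 mL


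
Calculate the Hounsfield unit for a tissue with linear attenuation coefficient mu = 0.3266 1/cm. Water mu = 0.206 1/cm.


HU = ((mu_tissue - mu_water) / mu_water) * 1000
HU = ((0.3266 - 0.206) / 0.206) * 1000
HU = 585.4


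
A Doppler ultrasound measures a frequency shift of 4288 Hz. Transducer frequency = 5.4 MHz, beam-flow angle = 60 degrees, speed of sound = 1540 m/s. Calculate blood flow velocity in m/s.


v = fd * c / (2 * f0 * cos(theta))
v = 4288 * 1540 / (2 * 5.4000e+06 * cos(60))
v = 1.223 m/s


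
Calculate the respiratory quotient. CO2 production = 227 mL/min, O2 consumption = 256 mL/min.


RQ = VCO2 / VO2
RQ = 227 / 256
RQ = 0.8867


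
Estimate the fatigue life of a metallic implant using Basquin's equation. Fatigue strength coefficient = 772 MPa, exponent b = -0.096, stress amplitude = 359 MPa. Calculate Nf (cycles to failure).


sigma_a = sigma_f' * (2Nf)^b
2Nf = (sigma_a/sigma_f')^(1/b)
2Nf = (359/772)^(1/-0.096)
2Nf = 2909.241
Nf = 1455


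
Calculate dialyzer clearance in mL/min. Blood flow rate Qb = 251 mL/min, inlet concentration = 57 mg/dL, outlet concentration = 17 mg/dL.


K = Qb * (Cb_in - Cb_out) / Cb_in
K = 251 * (57 - 17) / 57
K = 176.1 mL/min


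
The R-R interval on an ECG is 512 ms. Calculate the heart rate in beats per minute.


HR = 60 / RR_interval(s)
RR = 512 ms = 0.512 s
HR = 60 / 0.512 = 117.2 bpm


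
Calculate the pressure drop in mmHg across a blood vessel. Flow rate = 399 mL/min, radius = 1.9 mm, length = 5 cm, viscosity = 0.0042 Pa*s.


dP = 8*mu*L*Q / (pi*r^4)
Q = 399 mL/min = 6.65e-06 m^3/s
dP = 272.877 Pa = 272.877 / 133.322 mmHg = 2.047 mmHg


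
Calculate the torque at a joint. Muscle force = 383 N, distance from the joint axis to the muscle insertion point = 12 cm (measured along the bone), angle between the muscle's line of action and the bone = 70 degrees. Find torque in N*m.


Torque = F * d * sin(theta)   (moment arm = d*sin(theta))
d = 12 cm = 0.12 m
Torque = 383 * 0.12 * sin(70)
Torque = 43.19 N*m


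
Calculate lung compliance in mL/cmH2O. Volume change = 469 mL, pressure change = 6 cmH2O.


C = dV / dP
C = 469 / 6
C = 78.17 mL/cmH2O


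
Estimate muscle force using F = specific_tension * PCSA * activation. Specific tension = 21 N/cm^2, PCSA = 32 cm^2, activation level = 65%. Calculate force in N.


F = sigma * PCSA * activation
F = 21 * 32 * 0.65
F = 436.8 N


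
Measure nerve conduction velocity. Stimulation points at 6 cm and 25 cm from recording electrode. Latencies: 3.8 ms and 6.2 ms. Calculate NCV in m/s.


Distance = (25 - 6) / 100 = 0.19 m
dt = (6.2 - 3.8) / 1000 = 0.0024 s
NCV = dist / dt = 79.17 m/s


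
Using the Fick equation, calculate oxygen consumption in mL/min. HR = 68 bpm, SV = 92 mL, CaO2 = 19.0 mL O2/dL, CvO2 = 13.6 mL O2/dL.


CO = HR*SV = 68*92/1000 = 6.256 L/min
a-v O2 diff = 19.0 - 13.6 = 5.4 mL/dL
VO2 = CO * (CaO2-CvO2) * 10 dL/L
VO2 = 6.256 * 5.4 * 10
VO2 = 337.8 mL/min


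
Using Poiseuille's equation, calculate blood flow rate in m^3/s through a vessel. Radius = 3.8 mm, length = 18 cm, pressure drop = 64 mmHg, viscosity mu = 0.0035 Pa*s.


Q = pi*r^4*dP / (8*mu*L)
r = 0.0038 m, L = 0.18 m
dP = 64 mmHg = 8532.608 Pa
Q = 0.001109 m^3/s


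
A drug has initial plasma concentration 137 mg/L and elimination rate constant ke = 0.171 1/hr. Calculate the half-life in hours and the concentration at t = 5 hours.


t_half = ln(2) / ke = 0.693147 / 0.171 = 4.053 hr
C(t) = C0 * exp(-ke*t) = 137 * exp(-0.171*5)
C(5) = 58.26 mg/L


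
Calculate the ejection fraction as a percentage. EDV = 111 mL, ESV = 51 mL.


SV = EDV - ESV = 111 - 51 = 60 mL
EF = SV/EDV * 100 = 60/111 * 100
EF = 54.05%


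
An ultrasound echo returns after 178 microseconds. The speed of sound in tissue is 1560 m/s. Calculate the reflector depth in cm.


depth = c * t / 2
t = 178 us = 1.7800e-04 s
depth = 1560 * 1.7800e-04 / 2
depth = 0.13884 m = 13.884 cm


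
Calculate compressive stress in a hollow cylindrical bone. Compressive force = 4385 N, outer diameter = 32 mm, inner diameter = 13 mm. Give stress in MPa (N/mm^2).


A = pi*(r_o^2 - r_i^2)
r_o = 16 mm, r_i = 6.5 mm
A = 671.515 mm^2
sigma = F/A = 4385 / 671.515
sigma = 6.53 MPa


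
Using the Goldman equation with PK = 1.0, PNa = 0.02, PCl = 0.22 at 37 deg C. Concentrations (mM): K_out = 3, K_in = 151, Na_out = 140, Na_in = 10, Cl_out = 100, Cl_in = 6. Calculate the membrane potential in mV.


Vm = (RT/F)*ln((PK*Ko + PNa*Nao + PCl*Cli)/(PK*Ki + PNa*Nai + PCl*Clo))
Numer = 7.12, Denom = 173.2
Vm = -85.29 mV


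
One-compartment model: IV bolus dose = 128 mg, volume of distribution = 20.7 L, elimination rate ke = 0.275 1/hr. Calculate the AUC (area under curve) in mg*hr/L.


C0 = Dose/Vd = 128/20.7 = 6.18357 mg/L
AUC = C0/ke = 6.18357/0.275
AUC = 22.49 mg*hr/L


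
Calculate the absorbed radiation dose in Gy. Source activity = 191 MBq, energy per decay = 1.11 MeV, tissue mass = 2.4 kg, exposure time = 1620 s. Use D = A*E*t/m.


A = 191 MBq = 1.9100e+08 Bq
E = 1.11 MeV = 1.77822e-13 J
D = A*E*t/m = 1.9100e+08*1.77822e-13*1620/2.4
D = 0.02293 Gy


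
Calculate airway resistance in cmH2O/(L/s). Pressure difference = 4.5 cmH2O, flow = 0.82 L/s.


R = dP / flow
R = 4.5 / 0.82
R = 5.488 cmH2O/(L/s)


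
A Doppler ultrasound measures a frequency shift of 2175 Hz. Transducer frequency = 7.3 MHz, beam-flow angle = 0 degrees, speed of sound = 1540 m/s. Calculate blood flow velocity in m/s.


v = fd * c / (2 * f0 * cos(theta))
v = 2175 * 1540 / (2 * 7.3000e+06 * cos(0))
v = 0.2294 m/s


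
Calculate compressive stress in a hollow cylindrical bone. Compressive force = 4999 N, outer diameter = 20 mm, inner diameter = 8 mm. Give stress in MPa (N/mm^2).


A = pi*(r_o^2 - r_i^2)
r_o = 10 mm, r_i = 4 mm
A = 263.894 mm^2
sigma = F/A = 4999 / 263.894
sigma = 18.94 MPa


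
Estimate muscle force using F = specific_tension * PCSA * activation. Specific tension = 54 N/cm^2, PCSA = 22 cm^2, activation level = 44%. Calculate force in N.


F = sigma * PCSA * activation
F = 54 * 22 * 0.44
F = 522.7 N


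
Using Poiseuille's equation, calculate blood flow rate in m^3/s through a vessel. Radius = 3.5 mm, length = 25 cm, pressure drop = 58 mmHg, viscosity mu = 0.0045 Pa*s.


Q = pi*r^4*dP / (8*mu*L)
r = 0.0035 m, L = 0.25 m
dP = 58 mmHg = 7732.676 Pa
Q = 4.0505e-04 m^3/s


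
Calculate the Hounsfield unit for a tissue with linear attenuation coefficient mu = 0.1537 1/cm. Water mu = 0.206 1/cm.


HU = ((mu_tissue - mu_water) / mu_water) * 1000
HU = ((0.1537 - 0.206) / 0.206) * 1000
HU = -253.9


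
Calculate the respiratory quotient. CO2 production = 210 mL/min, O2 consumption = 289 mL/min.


RQ = VCO2 / VO2
RQ = 210 / 289
RQ = 0.7266


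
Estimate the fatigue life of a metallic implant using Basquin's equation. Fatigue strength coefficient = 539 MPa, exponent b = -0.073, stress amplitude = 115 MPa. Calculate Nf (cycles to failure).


sigma_a = sigma_f' * (2Nf)^b
2Nf = (sigma_a/sigma_f')^(1/b)
2Nf = (115/539)^(1/-0.073)
2Nf = 1.5498392e+09
Nf = 7.7492e+08


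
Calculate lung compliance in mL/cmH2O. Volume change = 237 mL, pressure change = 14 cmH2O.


C = dV / dP
C = 237 / 14
C = 16.93 mL/cmH2O


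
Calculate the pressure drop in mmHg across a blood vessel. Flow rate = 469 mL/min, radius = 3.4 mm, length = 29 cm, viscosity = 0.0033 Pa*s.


dP = 8*mu*L*Q / (pi*r^4)
Q = 469 mL/min = 7.81667e-06 m^3/s
dP = 142.547 Pa = 142.547 / 133.322 mmHg = 1.069 mmHg


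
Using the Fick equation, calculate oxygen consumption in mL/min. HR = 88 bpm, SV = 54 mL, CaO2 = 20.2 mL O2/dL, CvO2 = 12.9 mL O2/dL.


CO = HR*SV = 88*54/1000 = 4.752 L/min
a-v O2 diff = 20.2 - 12.9 = 7.3 mL/dL
VO2 = CO * (CaO2-CvO2) * 10 dL/L
VO2 = 4.752 * 7.3 * 10
VO2 = 346.9 mL/min


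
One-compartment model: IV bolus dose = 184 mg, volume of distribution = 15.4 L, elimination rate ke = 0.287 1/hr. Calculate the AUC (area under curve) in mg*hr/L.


C0 = Dose/Vd = 184/15.4 = 11.9481 mg/L
AUC = C0/ke = 11.9481/0.287
AUC = 41.63 mg*hr/L
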